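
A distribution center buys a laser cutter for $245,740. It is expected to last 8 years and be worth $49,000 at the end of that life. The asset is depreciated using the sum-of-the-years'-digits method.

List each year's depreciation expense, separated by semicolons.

Depreciable base = $245,740 − $49,000 = $196,740.
Sum of the years' digits = 8+7+6+5+4+3+2+1 = 36.
Year 1: $196,740 × 8/36 = $43,720. Book value $202,020.
Year 2: $196,740 × 7/36 = $38,255. Book value $163,765.
Year 3: $196,740 × 6/36 = $32,790. Book value $130,975.
Year 4: $196,740 × 5/36 = $27,325. Book value $103,650.
Year 5: $196,740 × 4/36 = $21,860. Book value $81,790.
Year 6: $196,740 × 3/36 = $16,395. Book value $65,395.
Year 7: $196,740 × 2/36 = $10,930. Book value $54,465.
Year 8: $196,740 × 1/36 = $5,465. Book value $49,000.

$43,720; $38,255; $32,790; $27,325; $21,860; $16,395; $10,930; $5,465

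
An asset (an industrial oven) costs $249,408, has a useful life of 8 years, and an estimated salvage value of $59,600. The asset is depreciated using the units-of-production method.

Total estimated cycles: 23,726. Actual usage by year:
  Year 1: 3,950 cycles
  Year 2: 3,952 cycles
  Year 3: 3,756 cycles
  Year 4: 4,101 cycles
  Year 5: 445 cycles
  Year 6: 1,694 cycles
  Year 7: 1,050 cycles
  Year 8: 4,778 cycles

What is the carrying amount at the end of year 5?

Depreciable base = $249,408 − $59,600 = $189,808.
Rate = $189,808 / 23,726 cycles = $8 per cycle.
Year 1: 3,950 × $8 = $31,600. Book value $217,808.
Year 2: 3,952 × $8 = $31,616. Book value $186,192.
Year 3: 3,756 × $8 = $30,048. Book value $156,144.
Year 4: 4,101 × $8 = $32,808. Book value $123,336.
Year 5: 445 × $8 = $3,560. Book value $119,776.

$119,776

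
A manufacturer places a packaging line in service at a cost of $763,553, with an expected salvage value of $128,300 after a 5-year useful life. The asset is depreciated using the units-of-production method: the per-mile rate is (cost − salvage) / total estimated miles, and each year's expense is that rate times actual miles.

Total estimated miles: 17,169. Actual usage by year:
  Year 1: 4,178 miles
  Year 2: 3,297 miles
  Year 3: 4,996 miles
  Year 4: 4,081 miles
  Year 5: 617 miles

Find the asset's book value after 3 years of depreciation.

Depreciable base = $763,553 − $128,300 = $635,253.
Rate = $635,253 / 17,169 miles = $37 per mile.
Year 1: 4,178 × $37 = $154,586. Book value $608,967.
Year 2: 3,297 × $37 = $121,989. Book value $486,978.
Year 3: 4,996 × $37 = $184,852. Book value $302,126.

$302,126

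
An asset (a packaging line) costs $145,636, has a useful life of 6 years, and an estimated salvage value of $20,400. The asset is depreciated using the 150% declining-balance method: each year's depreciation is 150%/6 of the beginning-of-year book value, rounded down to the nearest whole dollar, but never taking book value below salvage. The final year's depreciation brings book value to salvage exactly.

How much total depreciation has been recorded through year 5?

Depreciable base = $145,636 − $20,400 = $125,236.
Year 1: ⌊$145,636 × 150%/6⌋ = $36,409. Book value $109,227.
Year 2: ⌊$109,227 × 150%/6⌋ = $27,306. Book value $81,921.
Year 3: ⌊$81,921 × 150%/6⌋ = $20,480. Book value $61,441.
Year 4: ⌊$61,441 × 150%/6⌋ = $15,360. Book value $46,081.
Year 5: ⌊$46,081 × 150%/6⌋ = $11,520. Book value $34,561.
Accumulated through year 5 = $145,636 − $34,561 = $111,075.

$111,075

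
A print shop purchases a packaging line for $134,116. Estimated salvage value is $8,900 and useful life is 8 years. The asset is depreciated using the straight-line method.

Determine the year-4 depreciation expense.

$15,652

Depreciable base = $134,116 − $8,900 = $125,216.
Annual expense = $125,216 / 8 = $15,652.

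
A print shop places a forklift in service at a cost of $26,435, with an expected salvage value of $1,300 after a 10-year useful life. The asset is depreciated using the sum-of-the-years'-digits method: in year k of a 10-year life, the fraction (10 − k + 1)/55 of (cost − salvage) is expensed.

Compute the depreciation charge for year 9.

Depreciable base = $26,435 − $1,300 = $25,135.
Sum of the years' digits = 10+9+8+7+6+5+4+3+2+1 = 55.
Year 1: $25,135 × 10/55 = $4,570. Book value $21,865.
Year 2: $25,135 × 9/55 = $4,113. Book value $17,752.
Year 3: $25,135 × 8/55 = $3,656. Book value $14,096.
Year 4: $25,135 × 7/55 = $3,199. Book value $10,897.
Year 5: $25,135 × 6/55 = $2,742. Book value $8,155.
Year 6: $25,135 × 5/55 = $2,285. Book value $5,870.
Year 7: $25,135 × 4/55 = $1,828. Book value $4,042.
Year 8: $25,135 × 3/55 = $1,371. Book value $2,671.
Year 9: $25,135 × 2/55 = $914. Book value $1,757.

$914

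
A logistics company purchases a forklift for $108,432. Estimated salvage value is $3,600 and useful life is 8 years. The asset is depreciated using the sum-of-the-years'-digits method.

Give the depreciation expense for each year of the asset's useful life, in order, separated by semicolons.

$23,296; $20,384; $17,472; $14,560; $11,648; $8,736; $5,824; $2,912

Depreciable base = $108,432 − $3,600 = $104,832.
Sum of the years' digits = 8+7+6+5+4+3+2+1 = 36.
Year 1: $104,832 × 8/36 = $23,296. Book value $85,136.
Year 2: $104,832 × 7/36 = $20,384. Book value $64,752.
Year 3: $104,832 × 6/36 = $17,472. Book value $47,280.
Year 4: $104,832 × 5/36 = $14,560. Book value $32,720.
Year 5: $104,832 × 4/36 = $11,648. Book value $21,072.
Year 6: $104,832 × 3/36 = $8,736. Book value $12,336.
Year 7: $104,832 × 2/36 = $5,824. Book value $6,512.
Year 8: $104,832 × 1/36 = $2,912. Book value $3,600.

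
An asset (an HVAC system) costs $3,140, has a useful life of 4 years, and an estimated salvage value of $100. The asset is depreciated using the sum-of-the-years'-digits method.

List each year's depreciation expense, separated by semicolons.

Depreciable base = $3,140 − $100 = $3,040.
Sum of the years' digits = 4+3+2+1 = 10.
Year 1: $3,040 × 4/10 = $1,216. Book value $1,924.
Year 2: $3,040 × 3/10 = $912. Book value $1,012.
Year 3: $3,040 × 2/10 = $608. Book value $404.
Year 4: $3,040 × 1/10 = $304. Book value $100.

$1,216; $912; $608; $304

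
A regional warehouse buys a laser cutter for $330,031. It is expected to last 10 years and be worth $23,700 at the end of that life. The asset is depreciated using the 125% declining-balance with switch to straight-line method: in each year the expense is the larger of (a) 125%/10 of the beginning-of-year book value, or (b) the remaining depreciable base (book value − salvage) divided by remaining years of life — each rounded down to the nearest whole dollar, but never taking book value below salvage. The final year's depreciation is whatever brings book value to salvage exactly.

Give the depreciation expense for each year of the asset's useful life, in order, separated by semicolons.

Depreciable base = $330,031 − $23,700 = $306,331.
Year 1: DB = ⌊$330,031 × 125%/10⌋ = $41,253; SL = ⌊$306,331/10⌋ = $30,633 → take DB $41,253. Book value $288,778.
Year 2: DB = ⌊$288,778 × 125%/10⌋ = $36,097; SL = ⌊$265,078/9⌋ = $29,453 → take DB $36,097. Book value $252,681.
Year 3: DB = ⌊$252,681 × 125%/10⌋ = $31,585; SL = ⌊$228,981/8⌋ = $28,622 → take DB $31,585. Book value $221,096.
Year 4: DB = ⌊$221,096 × 125%/10⌋ = $27,637; SL = ⌊$197,396/7⌋ = $28,199 → take SL $28,199. Book value $192,897.
Year 5: DB = ⌊$192,897 × 125%/10⌋ = $24,112; SL = ⌊$169,197/6⌋ = $28,199 → take SL $28,199. Book value $164,698.
Year 6: DB = ⌊$164,698 × 125%/10⌋ = $20,587; SL = ⌊$140,998/5⌋ = $28,199 → take SL $28,199. Book value $136,499.
Year 7: DB = ⌊$136,499 × 125%/10⌋ = $17,062; SL = ⌊$112,799/4⌋ = $28,199 → take SL $28,199. Book value $108,300.
Year 8: DB = ⌊$108,300 × 125%/10⌋ = $13,537; SL = ⌊$84,600/3⌋ = $28,200 → take SL $28,200. Book value $80,100.
Year 9: DB = ⌊$80,100 × 125%/10⌋ = $10,012; SL = ⌊$56,400/2⌋ = $28,200 → take SL $28,200. Book value $51,900.
Year 10 (final): $51,900 − $23,700 = $28,200. Book value $23,700.

$41,253; $36,097; $31,585; $28,199; $28,199; $28,199; $28,199; $28,200; $28,200; $28,200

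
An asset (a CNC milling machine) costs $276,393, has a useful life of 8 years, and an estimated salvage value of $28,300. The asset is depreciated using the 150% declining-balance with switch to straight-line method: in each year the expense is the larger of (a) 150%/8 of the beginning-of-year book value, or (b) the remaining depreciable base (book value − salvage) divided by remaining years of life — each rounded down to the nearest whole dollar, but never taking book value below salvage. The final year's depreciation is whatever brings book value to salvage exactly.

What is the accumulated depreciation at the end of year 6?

Depreciable base = $276,393 − $28,300 = $248,093.
Year 1: DB = ⌊$276,393 × 150%/8⌋ = $51,823; SL = ⌊$248,093/8⌋ = $31,011 → take DB $51,823. Book value $224,570.
Year 2: DB = ⌊$224,570 × 150%/8⌋ = $42,106; SL = ⌊$196,270/7⌋ = $28,038 → take DB $42,106. Book value $182,464.
Year 3: DB = ⌊$182,464 × 150%/8⌋ = $34,212; SL = ⌊$154,164/6⌋ = $25,694 → take DB $34,212. Book value $148,252.
Year 4: DB = ⌊$148,252 × 150%/8⌋ = $27,797; SL = ⌊$119,952/5⌋ = $23,990 → take DB $27,797. Book value $120,455.
Year 5: DB = ⌊$120,455 × 150%/8⌋ = $22,585; SL = ⌊$92,155/4⌋ = $23,038 → take SL $23,038. Book value $97,417.
Year 6: DB = ⌊$97,417 × 150%/8⌋ = $18,265; SL = ⌊$69,117/3⌋ = $23,039 → take SL $23,039. Book value $74,378.
Accumulated through year 6 = $276,393 − $74,378 = $202,015.

$202,015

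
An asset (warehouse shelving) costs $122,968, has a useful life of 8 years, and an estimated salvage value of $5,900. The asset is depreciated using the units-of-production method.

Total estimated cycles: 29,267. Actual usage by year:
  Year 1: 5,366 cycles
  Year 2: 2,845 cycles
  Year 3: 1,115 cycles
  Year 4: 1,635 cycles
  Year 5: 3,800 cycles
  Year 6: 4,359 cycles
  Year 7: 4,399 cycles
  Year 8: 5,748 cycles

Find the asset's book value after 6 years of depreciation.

Depreciable base = $122,968 − $5,900 = $117,068.
Rate = $117,068 / 29,267 cycles = $4 per cycle.
Year 1: 5,366 × $4 = $21,464. Book value $101,504.
Year 2: 2,845 × $4 = $11,380. Book value $90,124.
Year 3: 1,115 × $4 = $4,460. Book value $85,664.
Year 4: 1,635 × $4 = $6,540. Book value $79,124.
Year 5: 3,800 × $4 = $15,200. Book value $63,924.
Year 6: 4,359 × $4 = $17,436. Book value $46,488.

$46,488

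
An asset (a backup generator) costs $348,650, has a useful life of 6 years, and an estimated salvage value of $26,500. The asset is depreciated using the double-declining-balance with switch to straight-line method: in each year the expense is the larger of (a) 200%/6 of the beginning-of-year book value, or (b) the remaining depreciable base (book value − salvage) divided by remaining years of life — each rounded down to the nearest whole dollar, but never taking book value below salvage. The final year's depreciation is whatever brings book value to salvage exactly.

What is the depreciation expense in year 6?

Depreciable base = $348,650 − $26,500 = $322,150.
Year 1: DB = ⌊$348,650 × 200%/6⌋ = $116,216; SL = ⌊$322,150/6⌋ = $53,691 → take DB $116,216. Book value $232,434.
Year 2: DB = ⌊$232,434 × 200%/6⌋ = $77,478; SL = ⌊$205,934/5⌋ = $41,186 → take DB $77,478. Book value $154,956.
Year 3: DB = ⌊$154,956 × 200%/6⌋ = $51,652; SL = ⌊$128,456/4⌋ = $32,114 → take DB $51,652. Book value $103,304.
Year 4: DB = ⌊$103,304 × 200%/6⌋ = $34,434; SL = ⌊$76,804/3⌋ = $25,601 → take DB $34,434. Book value $68,870.
Year 5: DB = ⌊$68,870 × 200%/6⌋ = $22,956; SL = ⌊$42,370/2⌋ = $21,185 → take DB $22,956. Book value $45,914.
Year 6 (final): $45,914 − $26,500 = $19,414. Book value $26,500.

$19,414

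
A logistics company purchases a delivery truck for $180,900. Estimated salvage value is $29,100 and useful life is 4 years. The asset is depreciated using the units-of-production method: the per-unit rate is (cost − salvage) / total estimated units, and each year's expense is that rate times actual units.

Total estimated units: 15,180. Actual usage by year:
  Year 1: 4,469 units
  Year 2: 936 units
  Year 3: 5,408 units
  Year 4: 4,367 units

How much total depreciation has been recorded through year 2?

Depreciable base = $180,900 − $29,100 = $151,800.
Rate = $151,800 / 15,180 units = $10 per unit.
Year 1: 4,469 × $10 = $44,690. Book value $136,210.
Year 2: 936 × $10 = $9,360. Book value $126,850.
Accumulated through year 2 = $180,900 − $126,850 = $54,050.

$54,050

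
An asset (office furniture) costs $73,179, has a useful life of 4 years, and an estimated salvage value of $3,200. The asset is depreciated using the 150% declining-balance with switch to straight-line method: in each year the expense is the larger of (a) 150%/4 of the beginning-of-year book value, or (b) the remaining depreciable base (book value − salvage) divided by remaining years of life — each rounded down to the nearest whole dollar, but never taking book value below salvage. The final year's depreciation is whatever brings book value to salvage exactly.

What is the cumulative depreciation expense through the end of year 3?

Depreciable base = $73,179 − $3,200 = $69,979.
Year 1: DB = ⌊$73,179 × 150%/4⌋ = $27,442; SL = ⌊$69,979/4⌋ = $17,494 → take DB $27,442. Book value $45,737.
Year 2: DB = ⌊$45,737 × 150%/4⌋ = $17,151; SL = ⌊$42,537/3⌋ = $14,179 → take DB $17,151. Book value $28,586.
Year 3: DB = ⌊$28,586 × 150%/4⌋ = $10,719; SL = ⌊$25,386/2⌋ = $12,693 → take SL $12,693. Book value $15,893.
Accumulated through year 3 = $73,179 − $15,893 = $57,286.

$57,286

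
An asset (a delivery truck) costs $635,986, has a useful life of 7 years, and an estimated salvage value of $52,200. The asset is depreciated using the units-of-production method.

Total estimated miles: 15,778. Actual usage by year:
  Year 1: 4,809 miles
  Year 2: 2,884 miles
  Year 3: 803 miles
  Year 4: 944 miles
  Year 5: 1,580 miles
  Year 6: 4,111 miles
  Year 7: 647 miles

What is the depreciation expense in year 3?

$29,711

Depreciable base = $635,986 − $52,200 = $583,786.
Rate = $583,786 / 15,778 miles = $37 per mile.
Year 1: 4,809 × $37 = $177,933. Book value $458,053.
Year 2: 2,884 × $37 = $106,708. Book value $351,345.
Year 3: 803 × $37 = $29,711. Book value $321,634.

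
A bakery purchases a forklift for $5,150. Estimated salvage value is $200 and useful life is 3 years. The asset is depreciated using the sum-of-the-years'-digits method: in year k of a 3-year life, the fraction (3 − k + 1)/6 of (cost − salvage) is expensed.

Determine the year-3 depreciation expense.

$825

Depreciable base = $5,150 − $200 = $4,950.
Sum of the years' digits = 3+2+1 = 6.
Year 1: $4,950 × 3/6 = $2,475. Book value $2,675.
Year 2: $4,950 × 2/6 = $1,650. Book value $1,025.
Year 3: $4,950 × 1/6 = $825. Book value $200.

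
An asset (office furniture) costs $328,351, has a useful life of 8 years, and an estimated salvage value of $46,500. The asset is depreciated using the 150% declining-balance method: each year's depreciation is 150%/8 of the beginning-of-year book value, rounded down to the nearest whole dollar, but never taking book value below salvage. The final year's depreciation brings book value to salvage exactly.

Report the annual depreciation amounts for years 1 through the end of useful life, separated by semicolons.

$61,565; $50,022; $40,643; $33,022; $26,831; $21,800; $17,712; $30,256

Depreciable base = $328,351 − $46,500 = $281,851.
Year 1: ⌊$328,351 × 150%/8⌋ = $61,565. Book value $266,786.
Year 2: ⌊$266,786 × 150%/8⌋ = $50,022. Book value $216,764.
Year 3: ⌊$216,764 × 150%/8⌋ = $40,643. Book value $176,121.
Year 4: ⌊$176,121 × 150%/8⌋ = $33,022. Book value $143,099.
Year 5: ⌊$143,099 × 150%/8⌋ = $26,831. Book value $116,268.
Year 6: ⌊$116,268 × 150%/8⌋ = $21,800. Book value $94,468.
Year 7: ⌊$94,468 × 150%/8⌋ = $17,712. Book value $76,756.
Year 8 (final): $76,756 − $46,500 = $30,256. Book value $46,500.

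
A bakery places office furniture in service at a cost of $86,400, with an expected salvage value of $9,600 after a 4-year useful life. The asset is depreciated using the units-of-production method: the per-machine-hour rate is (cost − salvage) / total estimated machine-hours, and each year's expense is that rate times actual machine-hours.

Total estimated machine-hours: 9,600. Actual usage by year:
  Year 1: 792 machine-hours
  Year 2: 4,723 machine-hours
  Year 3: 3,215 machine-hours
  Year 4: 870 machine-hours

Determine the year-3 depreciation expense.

Depreciable base = $86,400 − $9,600 = $76,800.
Rate = $76,800 / 9,600 machine-hours = $8 per machine-hour.
Year 1: 792 × $8 = $6,336. Book value $80,064.
Year 2: 4,723 × $8 = $37,784. Book value $42,280.
Year 3: 3,215 × $8 = $25,720. Book value $16,560.

$25,720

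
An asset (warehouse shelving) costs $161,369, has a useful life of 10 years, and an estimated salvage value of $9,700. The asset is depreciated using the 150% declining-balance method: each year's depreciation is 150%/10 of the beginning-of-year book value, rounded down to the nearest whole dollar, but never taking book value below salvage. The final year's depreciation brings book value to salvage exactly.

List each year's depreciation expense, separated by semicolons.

$24,205; $20,574; $17,488; $14,865; $12,635; $10,740; $9,129; $7,759; $6,596; $27,678

Depreciable base = $161,369 − $9,700 = $151,669.
Year 1: ⌊$161,369 × 150%/10⌋ = $24,205. Book value $137,164.
Year 2: ⌊$137,164 × 150%/10⌋ = $20,574. Book value $116,590.
Year 3: ⌊$116,590 × 150%/10⌋ = $17,488. Book value $99,102.
Year 4: ⌊$99,102 × 150%/10⌋ = $14,865. Book value $84,237.
Year 5: ⌊$84,237 × 150%/10⌋ = $12,635. Book value $71,602.
Year 6: ⌊$71,602 × 150%/10⌋ = $10,740. Book value $60,862.
Year 7: ⌊$60,862 × 150%/10⌋ = $9,129. Book value $51,733.
Year 8: ⌊$51,733 × 150%/10⌋ = $7,759. Book value $43,974.
Year 9: ⌊$43,974 × 150%/10⌋ = $6,596. Book value $37,378.
Year 10 (final): $37,378 − $9,700 = $27,678. Book value $9,700.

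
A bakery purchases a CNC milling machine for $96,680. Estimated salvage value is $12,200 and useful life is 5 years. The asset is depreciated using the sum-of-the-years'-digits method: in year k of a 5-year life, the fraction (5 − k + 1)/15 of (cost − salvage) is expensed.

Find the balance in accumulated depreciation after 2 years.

$50,688

Depreciable base = $96,680 − $12,200 = $84,480.
Sum of the years' digits = 5+4+3+2+1 = 15.
Year 1: $84,480 × 5/15 = $28,160. Book value $68,520.
Year 2: $84,480 × 4/15 = $22,528. Book value $45,992.
Accumulated through year 2 = $96,680 − $45,992 = $50,688.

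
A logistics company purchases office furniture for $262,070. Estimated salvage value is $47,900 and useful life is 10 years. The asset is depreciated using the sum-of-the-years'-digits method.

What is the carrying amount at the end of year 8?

Depreciable base = $262,070 − $47,900 = $214,170.
Sum of the years' digits = 10+9+8+7+6+5+4+3+2+1 = 55.
Year 1: $214,170 × 10/55 = $38,940. Book value $223,130.
Year 2: $214,170 × 9/55 = $35,046. Book value $188,084.
Year 3: $214,170 × 8/55 = $31,152. Book value $156,932.
Year 4: $214,170 × 7/55 = $27,258. Book value $129,674.
Year 5: $214,170 × 6/55 = $23,364. Book value $106,310.
Year 6: $214,170 × 5/55 = $19,470. Book value $86,840.
Year 7: $214,170 × 4/55 = $15,576. Book value $71,264.
Year 8: $214,170 × 3/55 = $11,682. Book value $59,582.

$59,582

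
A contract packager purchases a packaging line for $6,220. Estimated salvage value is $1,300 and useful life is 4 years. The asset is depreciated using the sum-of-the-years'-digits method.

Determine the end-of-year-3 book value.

Depreciable base = $6,220 − $1,300 = $4,920.
Sum of the years' digits = 4+3+2+1 = 10.
Year 1: $4,920 × 4/10 = $1,968. Book value $4,252.
Year 2: $4,920 × 3/10 = $1,476. Book value $2,776.
Year 3: $4,920 × 2/10 = $984. Book value $1,792.

$1,792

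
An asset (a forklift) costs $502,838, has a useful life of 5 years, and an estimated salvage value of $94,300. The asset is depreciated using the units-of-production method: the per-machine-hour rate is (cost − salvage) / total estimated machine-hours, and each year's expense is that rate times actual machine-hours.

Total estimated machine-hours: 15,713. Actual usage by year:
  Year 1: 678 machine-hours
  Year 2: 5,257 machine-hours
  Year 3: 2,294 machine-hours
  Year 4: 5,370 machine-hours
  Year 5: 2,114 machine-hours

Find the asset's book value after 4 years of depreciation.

$149,264

Depreciable base = $502,838 − $94,300 = $408,538.
Rate = $408,538 / 15,713 machine-hours = $26 per machine-hour.
Year 1: 678 × $26 = $17,628. Book value $485,210.
Year 2: 5,257 × $26 = $136,682. Book value $348,528.
Year 3: 2,294 × $26 = $59,644. Book value $288,884.
Year 4: 5,370 × $26 = $139,620. Book value $149,264.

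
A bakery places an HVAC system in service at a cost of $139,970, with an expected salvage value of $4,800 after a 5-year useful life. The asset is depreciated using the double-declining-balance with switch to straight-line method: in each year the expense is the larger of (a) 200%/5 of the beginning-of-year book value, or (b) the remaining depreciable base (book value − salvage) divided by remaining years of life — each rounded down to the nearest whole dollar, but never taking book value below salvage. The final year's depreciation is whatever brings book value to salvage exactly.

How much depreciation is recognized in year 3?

Depreciable base = $139,970 − $4,800 = $135,170.
Year 1: DB = ⌊$139,970 × 200%/5⌋ = $55,988; SL = ⌊$135,170/5⌋ = $27,034 → take DB $55,988. Book value $83,982.
Year 2: DB = ⌊$83,982 × 200%/5⌋ = $33,592; SL = ⌊$79,182/4⌋ = $19,795 → take DB $33,592. Book value $50,390.
Year 3: DB = ⌊$50,390 × 200%/5⌋ = $20,156; SL = ⌊$45,590/3⌋ = $15,196 → take DB $20,156. Book value $30,234.

$20,156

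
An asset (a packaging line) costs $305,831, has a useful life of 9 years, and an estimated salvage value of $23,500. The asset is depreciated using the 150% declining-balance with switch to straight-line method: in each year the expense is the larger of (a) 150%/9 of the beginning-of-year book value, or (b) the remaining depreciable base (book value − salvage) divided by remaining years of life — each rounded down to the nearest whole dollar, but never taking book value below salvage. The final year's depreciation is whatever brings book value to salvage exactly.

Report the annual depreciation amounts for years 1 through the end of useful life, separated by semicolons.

Depreciable base = $305,831 − $23,500 = $282,331.
Year 1: DB = ⌊$305,831 × 150%/9⌋ = $50,971; SL = ⌊$282,331/9⌋ = $31,370 → take DB $50,971. Book value $254,860.
Year 2: DB = ⌊$254,860 × 150%/9⌋ = $42,476; SL = ⌊$231,360/8⌋ = $28,920 → take DB $42,476. Book value $212,384.
Year 3: DB = ⌊$212,384 × 150%/9⌋ = $35,397; SL = ⌊$188,884/7⌋ = $26,983 → take DB $35,397. Book value $176,987.
Year 4: DB = ⌊$176,987 × 150%/9⌋ = $29,497; SL = ⌊$153,487/6⌋ = $25,581 → take DB $29,497. Book value $147,490.
Year 5: DB = ⌊$147,490 × 150%/9⌋ = $24,581; SL = ⌊$123,990/5⌋ = $24,798 → take SL $24,798. Book value $122,692.
Year 6: DB = ⌊$122,692 × 150%/9⌋ = $20,448; SL = ⌊$99,192/4⌋ = $24,798 → take SL $24,798. Book value $97,894.
Year 7: DB = ⌊$97,894 × 150%/9⌋ = $16,315; SL = ⌊$74,394/3⌋ = $24,798 → take SL $24,798. Book value $73,096.
Year 8: DB = ⌊$73,096 × 150%/9⌋ = $12,182; SL = ⌊$49,596/2⌋ = $24,798 → take SL $24,798. Book value $48,298.
Year 9 (final): $48,298 − $23,500 = $24,798. Book value $23,500.

$50,971; $42,476; $35,397; $29,497; $24,798; $24,798; $24,798; $24,798; $24,798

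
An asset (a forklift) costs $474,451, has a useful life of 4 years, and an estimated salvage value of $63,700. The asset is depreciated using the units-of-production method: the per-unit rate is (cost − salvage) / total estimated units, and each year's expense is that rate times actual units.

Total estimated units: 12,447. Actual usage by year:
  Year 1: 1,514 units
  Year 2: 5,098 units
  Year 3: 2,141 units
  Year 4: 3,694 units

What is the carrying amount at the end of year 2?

Depreciable base = $474,451 − $63,700 = $410,751.
Rate = $410,751 / 12,447 units = $33 per unit.
Year 1: 1,514 × $33 = $49,962. Book value $424,489.
Year 2: 5,098 × $33 = $168,234. Book value $256,255.

$256,255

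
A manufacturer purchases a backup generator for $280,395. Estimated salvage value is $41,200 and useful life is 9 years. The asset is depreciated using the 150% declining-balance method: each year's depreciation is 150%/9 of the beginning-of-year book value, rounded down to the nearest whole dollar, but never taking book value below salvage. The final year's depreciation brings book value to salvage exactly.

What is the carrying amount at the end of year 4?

$135,223

Depreciable base = $280,395 − $41,200 = $239,195.
Year 1: ⌊$280,395 × 150%/9⌋ = $46,732. Book value $233,663.
Year 2: ⌊$233,663 × 150%/9⌋ = $38,943. Book value $194,720.
Year 3: ⌊$194,720 × 150%/9⌋ = $32,453. Book value $162,267.
Year 4: ⌊$162,267 × 150%/9⌋ = $27,044. Book value $135,223.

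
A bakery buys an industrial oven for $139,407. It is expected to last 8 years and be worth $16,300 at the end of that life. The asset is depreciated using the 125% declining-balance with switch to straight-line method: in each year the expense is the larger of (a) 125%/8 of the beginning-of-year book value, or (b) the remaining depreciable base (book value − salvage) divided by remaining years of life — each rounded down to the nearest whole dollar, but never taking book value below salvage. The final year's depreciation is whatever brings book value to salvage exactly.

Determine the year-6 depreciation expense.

Depreciable base = $139,407 − $16,300 = $123,107.
Year 1: DB = ⌊$139,407 × 125%/8⌋ = $21,782; SL = ⌊$123,107/8⌋ = $15,388 → take DB $21,782. Book value $117,625.
Year 2: DB = ⌊$117,625 × 125%/8⌋ = $18,378; SL = ⌊$101,325/7⌋ = $14,475 → take DB $18,378. Book value $99,247.
Year 3: DB = ⌊$99,247 × 125%/8⌋ = $15,507; SL = ⌊$82,947/6⌋ = $13,824 → take DB $15,507. Book value $83,740.
Year 4: DB = ⌊$83,740 × 125%/8⌋ = $13,084; SL = ⌊$67,440/5⌋ = $13,488 → take SL $13,488. Book value $70,252.
Year 5: DB = ⌊$70,252 × 125%/8⌋ = $10,976; SL = ⌊$53,952/4⌋ = $13,488 → take SL $13,488. Book value $56,764.
Year 6: DB = ⌊$56,764 × 125%/8⌋ = $8,869; SL = ⌊$40,464/3⌋ = $13,488 → take SL $13,488. Book value $43,276.

$13,488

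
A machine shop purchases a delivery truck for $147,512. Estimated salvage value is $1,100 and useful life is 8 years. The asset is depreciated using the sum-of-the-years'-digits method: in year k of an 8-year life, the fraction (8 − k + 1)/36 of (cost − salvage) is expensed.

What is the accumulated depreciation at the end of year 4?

Depreciable base = $147,512 − $1,100 = $146,412.
Sum of the years' digits = 8+7+6+5+4+3+2+1 = 36.
Year 1: $146,412 × 8/36 = $32,536. Book value $114,976.
Year 2: $146,412 × 7/36 = $28,469. Book value $86,507.
Year 3: $146,412 × 6/36 = $24,402. Book value $62,105.
Year 4: $146,412 × 5/36 = $20,335. Book value $41,770.
Accumulated through year 4 = $147,512 − $41,770 = $105,742.

$105,742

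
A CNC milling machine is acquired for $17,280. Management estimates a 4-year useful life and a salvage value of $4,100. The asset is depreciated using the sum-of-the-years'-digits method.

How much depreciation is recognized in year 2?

Depreciable base = $17,280 − $4,100 = $13,180.
Sum of the years' digits = 4+3+2+1 = 10.
Year 1: $13,180 × 4/10 = $5,272. Book value $12,008.
Year 2: $13,180 × 3/10 = $3,954. Book value $8,054.

$3,954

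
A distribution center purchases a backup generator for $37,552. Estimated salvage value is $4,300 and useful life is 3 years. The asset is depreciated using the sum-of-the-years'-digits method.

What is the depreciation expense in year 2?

$11,084

Depreciable base = $37,552 − $4,300 = $33,252.
Sum of the years' digits = 3+2+1 = 6.
Year 1: $33,252 × 3/6 = $16,626. Book value $20,926.
Year 2: $33,252 × 2/6 = $11,084. Book value $9,842.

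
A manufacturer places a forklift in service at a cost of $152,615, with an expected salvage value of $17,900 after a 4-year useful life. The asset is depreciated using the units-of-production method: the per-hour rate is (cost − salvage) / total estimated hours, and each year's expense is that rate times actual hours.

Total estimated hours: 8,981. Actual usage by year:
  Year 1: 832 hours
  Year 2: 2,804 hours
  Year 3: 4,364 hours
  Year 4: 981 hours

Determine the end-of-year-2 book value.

$98,075

Depreciable base = $152,615 − $17,900 = $134,715.
Rate = $134,715 / 8,981 hours = $15 per hour.
Year 1: 832 × $15 = $12,480. Book value $140,135.
Year 2: 2,804 × $15 = $42,060. Book value $98,075.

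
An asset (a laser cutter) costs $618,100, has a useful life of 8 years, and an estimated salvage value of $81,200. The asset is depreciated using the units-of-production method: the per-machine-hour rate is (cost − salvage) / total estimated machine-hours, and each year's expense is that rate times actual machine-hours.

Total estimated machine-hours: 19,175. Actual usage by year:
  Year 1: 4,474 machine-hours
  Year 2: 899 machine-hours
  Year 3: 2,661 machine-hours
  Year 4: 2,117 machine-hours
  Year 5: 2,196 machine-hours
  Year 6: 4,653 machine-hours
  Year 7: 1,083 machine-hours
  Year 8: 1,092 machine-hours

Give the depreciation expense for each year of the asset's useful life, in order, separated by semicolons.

Depreciable base = $618,100 − $81,200 = $536,900.
Rate = $536,900 / 19,175 machine-hours = $28 per machine-hour.
Year 1: 4,474 × $28 = $125,272. Book value $492,828.
Year 2: 899 × $28 = $25,172. Book value $467,656.
Year 3: 2,661 × $28 = $74,508. Book value $393,148.
Year 4: 2,117 × $28 = $59,276. Book value $333,872.
Year 5: 2,196 × $28 = $61,488. Book value $272,384.
Year 6: 4,653 × $28 = $130,284. Book value $142,100.
Year 7: 1,083 × $28 = $30,324. Book value $111,776.
Year 8: 1,092 × $28 = $30,576. Book value $81,200.

$125,272; $25,172; $74,508; $59,276; $61,488; $130,284; $30,324; $30,576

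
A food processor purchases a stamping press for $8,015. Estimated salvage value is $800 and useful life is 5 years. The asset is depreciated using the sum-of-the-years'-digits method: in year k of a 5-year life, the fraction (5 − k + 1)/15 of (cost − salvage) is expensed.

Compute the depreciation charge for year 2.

Depreciable base = $8,015 − $800 = $7,215.
Sum of the years' digits = 5+4+3+2+1 = 15.
Year 1: $7,215 × 5/15 = $2,405. Book value $5,610.
Year 2: $7,215 × 4/15 = $1,924. Book value $3,686.

$1,924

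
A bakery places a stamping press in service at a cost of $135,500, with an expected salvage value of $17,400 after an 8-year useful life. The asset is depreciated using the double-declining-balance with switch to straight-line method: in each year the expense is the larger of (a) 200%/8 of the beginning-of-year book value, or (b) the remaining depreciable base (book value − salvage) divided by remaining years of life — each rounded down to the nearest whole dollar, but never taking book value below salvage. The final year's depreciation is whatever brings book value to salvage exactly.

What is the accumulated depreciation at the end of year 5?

$103,344

Depreciable base = $135,500 − $17,400 = $118,100.
Year 1: DB = ⌊$135,500 × 200%/8⌋ = $33,875; SL = ⌊$118,100/8⌋ = $14,762 → take DB $33,875. Book value $101,625.
Year 2: DB = ⌊$101,625 × 200%/8⌋ = $25,406; SL = ⌊$84,225/7⌋ = $12,032 → take DB $25,406. Book value $76,219.
Year 3: DB = ⌊$76,219 × 200%/8⌋ = $19,054; SL = ⌊$58,819/6⌋ = $9,803 → take DB $19,054. Book value $57,165.
Year 4: DB = ⌊$57,165 × 200%/8⌋ = $14,291; SL = ⌊$39,765/5⌋ = $7,953 → take DB $14,291. Book value $42,874.
Year 5: DB = ⌊$42,874 × 200%/8⌋ = $10,718; SL = ⌊$25,474/4⌋ = $6,368 → take DB $10,718. Book value $32,156.
Accumulated through year 5 = $135,500 − $32,156 = $103,344.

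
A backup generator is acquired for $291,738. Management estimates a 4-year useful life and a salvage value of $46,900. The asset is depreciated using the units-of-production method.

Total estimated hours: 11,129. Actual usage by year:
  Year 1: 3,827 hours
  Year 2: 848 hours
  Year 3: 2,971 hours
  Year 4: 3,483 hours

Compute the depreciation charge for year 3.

$65,362

Depreciable base = $291,738 − $46,900 = $244,838.
Rate = $244,838 / 11,129 hours = $22 per hour.
Year 1: 3,827 × $22 = $84,194. Book value $207,544.
Year 2: 848 × $22 = $18,656. Book value $188,888.
Year 3: 2,971 × $22 = $65,362. Book value $123,526.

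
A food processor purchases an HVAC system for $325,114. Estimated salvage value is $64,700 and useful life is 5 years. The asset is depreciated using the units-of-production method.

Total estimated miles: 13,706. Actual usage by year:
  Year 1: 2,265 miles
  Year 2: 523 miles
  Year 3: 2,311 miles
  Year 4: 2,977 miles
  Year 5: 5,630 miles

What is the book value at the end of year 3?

Depreciable base = $325,114 − $64,700 = $260,414.
Rate = $260,414 / 13,706 miles = $19 per mile.
Year 1: 2,265 × $19 = $43,035. Book value $282,079.
Year 2: 523 × $19 = $9,937. Book value $272,142.
Year 3: 2,311 × $19 = $43,909. Book value $228,233.

$228,233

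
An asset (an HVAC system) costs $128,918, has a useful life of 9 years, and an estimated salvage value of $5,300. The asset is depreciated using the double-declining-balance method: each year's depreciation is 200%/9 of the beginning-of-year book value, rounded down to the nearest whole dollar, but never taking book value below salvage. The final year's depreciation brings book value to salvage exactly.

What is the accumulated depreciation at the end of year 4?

Depreciable base = $128,918 − $5,300 = $123,618.
Year 1: ⌊$128,918 × 200%/9⌋ = $28,648. Book value $100,270.
Year 2: ⌊$100,270 × 200%/9⌋ = $22,282. Book value $77,988.
Year 3: ⌊$77,988 × 200%/9⌋ = $17,330. Book value $60,658.
Year 4: ⌊$60,658 × 200%/9⌋ = $13,479. Book value $47,179.
Accumulated through year 4 = $128,918 − $47,179 = $81,739.

$81,739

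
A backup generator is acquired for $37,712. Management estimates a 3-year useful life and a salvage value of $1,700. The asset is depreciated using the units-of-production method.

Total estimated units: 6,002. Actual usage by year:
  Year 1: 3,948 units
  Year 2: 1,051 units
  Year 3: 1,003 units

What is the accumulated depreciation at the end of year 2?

Depreciable base = $37,712 − $1,700 = $36,012.
Rate = $36,012 / 6,002 units = $6 per unit.
Year 1: 3,948 × $6 = $23,688. Book value $14,024.
Year 2: 1,051 × $6 = $6,306. Book value $7,718.
Accumulated through year 2 = $37,712 − $7,718 = $29,994.

$29,994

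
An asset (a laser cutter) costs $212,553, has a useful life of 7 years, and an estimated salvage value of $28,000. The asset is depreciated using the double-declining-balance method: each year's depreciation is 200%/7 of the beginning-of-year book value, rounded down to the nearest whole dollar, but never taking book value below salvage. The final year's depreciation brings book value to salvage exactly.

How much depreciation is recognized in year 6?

$11,292

Depreciable base = $212,553 − $28,000 = $184,553.
Year 1: ⌊$212,553 × 200%/7⌋ = $60,729. Book value $151,824.
Year 2: ⌊$151,824 × 200%/7⌋ = $43,378. Book value $108,446.
Year 3: ⌊$108,446 × 200%/7⌋ = $30,984. Book value $77,462.
Year 4: ⌊$77,462 × 200%/7⌋ = $22,132. Book value $55,330.
Year 5: ⌊$55,330 × 200%/7⌋ = $15,808. Book value $39,522.
Year 6: ⌊$39,522 × 200%/7⌋ = $11,292. Book value $28,230.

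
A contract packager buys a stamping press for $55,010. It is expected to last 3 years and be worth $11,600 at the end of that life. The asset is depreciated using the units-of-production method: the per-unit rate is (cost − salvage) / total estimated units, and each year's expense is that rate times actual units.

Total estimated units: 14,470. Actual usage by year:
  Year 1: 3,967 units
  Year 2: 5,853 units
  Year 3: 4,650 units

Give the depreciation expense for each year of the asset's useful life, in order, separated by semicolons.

$11,901; $17,559; $13,950

Depreciable base = $55,010 − $11,600 = $43,410.
Rate = $43,410 / 14,470 units = $3 per unit.
Year 1: 3,967 × $3 = $11,901. Book value $43,109.
Year 2: 5,853 × $3 = $17,559. Book value $25,550.
Year 3: 4,650 × $3 = $13,950. Book value $11,600.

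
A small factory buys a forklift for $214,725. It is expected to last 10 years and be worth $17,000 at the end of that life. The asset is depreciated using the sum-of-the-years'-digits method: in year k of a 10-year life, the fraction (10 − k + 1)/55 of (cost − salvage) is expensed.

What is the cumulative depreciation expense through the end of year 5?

$143,800

Depreciable base = $214,725 − $17,000 = $197,725.
Sum of the years' digits = 10+9+8+7+6+5+4+3+2+1 = 55.
Year 1: $197,725 × 10/55 = $35,950. Book value $178,775.
Year 2: $197,725 × 9/55 = $32,355. Book value $146,420.
Year 3: $197,725 × 8/55 = $28,760. Book value $117,660.
Year 4: $197,725 × 7/55 = $25,165. Book value $92,495.
Year 5: $197,725 × 6/55 = $21,570. Book value $70,925.
Accumulated through year 5 = $214,725 − $70,925 = $143,800.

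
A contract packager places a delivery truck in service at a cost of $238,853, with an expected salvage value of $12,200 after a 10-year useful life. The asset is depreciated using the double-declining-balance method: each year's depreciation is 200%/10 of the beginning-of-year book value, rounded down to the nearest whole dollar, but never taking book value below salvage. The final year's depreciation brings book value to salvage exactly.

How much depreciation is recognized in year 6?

Depreciable base = $238,853 − $12,200 = $226,653.
Year 1: ⌊$238,853 × 200%/10⌋ = $47,770. Book value $191,083.
Year 2: ⌊$191,083 × 200%/10⌋ = $38,216. Book value $152,867.
Year 3: ⌊$152,867 × 200%/10⌋ = $30,573. Book value $122,294.
Year 4: ⌊$122,294 × 200%/10⌋ = $24,458. Book value $97,836.
Year 5: ⌊$97,836 × 200%/10⌋ = $19,567. Book value $78,269.
Year 6: ⌊$78,269 × 200%/10⌋ = $15,653. Book value $62,616.

$15,653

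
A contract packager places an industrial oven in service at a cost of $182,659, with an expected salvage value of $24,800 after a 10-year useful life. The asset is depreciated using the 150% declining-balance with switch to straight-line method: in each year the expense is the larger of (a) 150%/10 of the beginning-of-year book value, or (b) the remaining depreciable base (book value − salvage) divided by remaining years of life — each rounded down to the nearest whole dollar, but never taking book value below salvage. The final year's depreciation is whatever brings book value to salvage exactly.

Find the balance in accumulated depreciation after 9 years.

$146,836

Depreciable base = $182,659 − $24,800 = $157,859.
Year 1: DB = ⌊$182,659 × 150%/10⌋ = $27,398; SL = ⌊$157,859/10⌋ = $15,785 → take DB $27,398. Book value $155,261.
Year 2: DB = ⌊$155,261 × 150%/10⌋ = $23,289; SL = ⌊$130,461/9⌋ = $14,495 → take DB $23,289. Book value $131,972.
Year 3: DB = ⌊$131,972 × 150%/10⌋ = $19,795; SL = ⌊$107,172/8⌋ = $13,396 → take DB $19,795. Book value $112,177.
Year 4: DB = ⌊$112,177 × 150%/10⌋ = $16,826; SL = ⌊$87,377/7⌋ = $12,482 → take DB $16,826. Book value $95,351.
Year 5: DB = ⌊$95,351 × 150%/10⌋ = $14,302; SL = ⌊$70,551/6⌋ = $11,758 → take DB $14,302. Book value $81,049.
Year 6: DB = ⌊$81,049 × 150%/10⌋ = $12,157; SL = ⌊$56,249/5⌋ = $11,249 → take DB $12,157. Book value $68,892.
Year 7: DB = ⌊$68,892 × 150%/10⌋ = $10,333; SL = ⌊$44,092/4⌋ = $11,023 → take SL $11,023. Book value $57,869.
Year 8: DB = ⌊$57,869 × 150%/10⌋ = $8,680; SL = ⌊$33,069/3⌋ = $11,023 → take SL $11,023. Book value $46,846.
Year 9: DB = ⌊$46,846 × 150%/10⌋ = $7,026; SL = ⌊$22,046/2⌋ = $11,023 → take SL $11,023. Book value $35,823.
Accumulated through year 9 = $182,659 − $35,823 = $146,836.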